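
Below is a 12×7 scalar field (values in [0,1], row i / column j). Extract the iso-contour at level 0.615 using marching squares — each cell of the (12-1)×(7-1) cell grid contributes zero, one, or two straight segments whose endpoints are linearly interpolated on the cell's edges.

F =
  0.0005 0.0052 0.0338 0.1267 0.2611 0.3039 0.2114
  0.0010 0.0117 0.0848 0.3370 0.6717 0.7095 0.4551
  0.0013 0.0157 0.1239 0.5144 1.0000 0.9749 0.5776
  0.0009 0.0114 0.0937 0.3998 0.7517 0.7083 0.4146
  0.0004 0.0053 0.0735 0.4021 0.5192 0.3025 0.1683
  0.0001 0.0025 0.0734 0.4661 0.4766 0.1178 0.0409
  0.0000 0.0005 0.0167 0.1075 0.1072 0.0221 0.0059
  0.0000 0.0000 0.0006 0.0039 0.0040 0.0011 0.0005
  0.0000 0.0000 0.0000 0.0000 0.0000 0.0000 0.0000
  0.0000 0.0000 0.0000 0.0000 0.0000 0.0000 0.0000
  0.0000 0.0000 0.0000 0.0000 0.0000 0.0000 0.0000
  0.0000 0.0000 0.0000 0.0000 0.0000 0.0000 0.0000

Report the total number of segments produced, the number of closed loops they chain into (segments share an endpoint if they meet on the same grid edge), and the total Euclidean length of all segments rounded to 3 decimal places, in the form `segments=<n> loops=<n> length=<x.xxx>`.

cell (0,3): code 0100 → (0.862,4.000)–(1.000,3.831)
cell (0,4): code 1100 → (0.767,5.000)–(0.862,4.000)
cell (0,5): code 1000 → (1.000,5.371)–(0.767,5.000)
cell (1,3): code 0110 → (1.000,3.831)–(2.000,3.207)
cell (1,5): code 1001 → (2.000,5.906)–(1.000,5.371)
cell (2,3): code 0110 → (2.000,3.207)–(3.000,3.612)
cell (2,5): code 1001 → (3.000,5.318)–(2.000,5.906)
cell (3,3): code 0010 → (3.000,3.612)–(3.588,4.000)
cell (3,4): code 0011 → (3.588,4.000)–(3.230,5.000)
cell (3,5): code 0001 → (3.230,5.000)–(3.000,5.318)
total: 10 segments, chained into 1 closed loop(s), length Σ = 8.371613

segments=10 loops=1 length=8.372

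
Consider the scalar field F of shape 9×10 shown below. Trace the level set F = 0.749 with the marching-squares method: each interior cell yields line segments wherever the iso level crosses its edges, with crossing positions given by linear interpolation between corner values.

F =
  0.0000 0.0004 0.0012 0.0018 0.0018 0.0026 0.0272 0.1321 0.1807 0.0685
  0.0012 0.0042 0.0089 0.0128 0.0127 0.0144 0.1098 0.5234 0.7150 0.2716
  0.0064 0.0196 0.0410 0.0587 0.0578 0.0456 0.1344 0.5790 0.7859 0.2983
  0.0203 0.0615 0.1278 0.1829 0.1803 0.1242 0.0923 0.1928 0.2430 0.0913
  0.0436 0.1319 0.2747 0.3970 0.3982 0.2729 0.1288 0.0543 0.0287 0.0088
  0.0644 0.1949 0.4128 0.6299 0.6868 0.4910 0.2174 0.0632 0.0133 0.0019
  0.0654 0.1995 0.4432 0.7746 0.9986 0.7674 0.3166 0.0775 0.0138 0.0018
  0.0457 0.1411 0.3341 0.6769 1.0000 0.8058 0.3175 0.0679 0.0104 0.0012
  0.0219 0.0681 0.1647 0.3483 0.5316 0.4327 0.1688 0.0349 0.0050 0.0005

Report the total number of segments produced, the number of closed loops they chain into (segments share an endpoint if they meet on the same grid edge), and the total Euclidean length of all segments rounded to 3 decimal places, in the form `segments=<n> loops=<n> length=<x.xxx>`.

segments=14 loops=2 length=8.312

cell (1,7): code 0100 → (1.480,8.000)–(2.000,7.822)
cell (1,8): code 1000 → (2.000,8.076)–(1.480,8.000)
cell (2,7): code 0010 → (2.000,7.822)–(2.068,8.000)
cell (2,8): code 0001 → (2.068,8.000)–(2.000,8.076)
cell (5,2): code 0100 → (5.823,3.000)–(6.000,2.923)
cell (5,3): code 1100 → (5.199,4.000)–(5.823,3.000)
cell (5,4): code 1100 → (5.933,5.000)–(5.199,4.000)
cell (5,5): code 1000 → (6.000,5.041)–(5.933,5.000)
cell (6,2): code 0010 → (6.000,2.923)–(6.262,3.000)
cell (6,3): code 0111 → (6.262,3.000)–(7.000,3.223)
cell (6,5): code 1001 → (7.000,5.116)–(6.000,5.041)
cell (7,3): code 0010 → (7.000,3.223)–(7.536,4.000)
cell (7,4): code 0011 → (7.536,4.000)–(7.152,5.000)
cell (7,5): code 0001 → (7.152,5.000)–(7.000,5.116)
total: 14 segments, chained into 2 closed loop(s), length Σ = 8.312124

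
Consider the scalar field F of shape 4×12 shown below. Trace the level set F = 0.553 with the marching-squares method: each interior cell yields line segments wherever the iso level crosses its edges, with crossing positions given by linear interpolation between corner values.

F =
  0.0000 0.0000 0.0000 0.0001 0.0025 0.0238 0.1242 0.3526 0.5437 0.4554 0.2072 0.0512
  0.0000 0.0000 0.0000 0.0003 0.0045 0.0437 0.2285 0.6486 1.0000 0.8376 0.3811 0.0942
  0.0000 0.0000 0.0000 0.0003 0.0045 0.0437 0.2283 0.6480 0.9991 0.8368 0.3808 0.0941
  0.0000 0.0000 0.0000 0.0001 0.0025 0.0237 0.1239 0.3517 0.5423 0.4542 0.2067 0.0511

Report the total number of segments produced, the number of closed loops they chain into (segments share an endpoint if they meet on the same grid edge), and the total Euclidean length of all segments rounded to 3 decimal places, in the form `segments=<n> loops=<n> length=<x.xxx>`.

cell (0,6): code 0100 → (0.677,7.000)–(1.000,6.772)
cell (0,7): code 1100 → (0.020,8.000)–(0.677,7.000)
cell (0,8): code 1100 → (0.255,9.000)–(0.020,8.000)
cell (0,9): code 1000 → (1.000,9.623)–(0.255,9.000)
cell (1,6): code 0110 → (1.000,6.772)–(2.000,6.774)
cell (1,9): code 1001 → (2.000,9.622)–(1.000,9.623)
cell (2,6): code 0010 → (2.000,6.774)–(2.321,7.000)
cell (2,7): code 0011 → (2.321,7.000)–(2.977,8.000)
cell (2,8): code 0011 → (2.977,8.000)–(2.742,9.000)
cell (2,9): code 0001 → (2.742,9.000)–(2.000,9.622)
total: 10 segments, chained into 1 closed loop(s), length Σ = 9.173703

segments=10 loops=1 length=9.174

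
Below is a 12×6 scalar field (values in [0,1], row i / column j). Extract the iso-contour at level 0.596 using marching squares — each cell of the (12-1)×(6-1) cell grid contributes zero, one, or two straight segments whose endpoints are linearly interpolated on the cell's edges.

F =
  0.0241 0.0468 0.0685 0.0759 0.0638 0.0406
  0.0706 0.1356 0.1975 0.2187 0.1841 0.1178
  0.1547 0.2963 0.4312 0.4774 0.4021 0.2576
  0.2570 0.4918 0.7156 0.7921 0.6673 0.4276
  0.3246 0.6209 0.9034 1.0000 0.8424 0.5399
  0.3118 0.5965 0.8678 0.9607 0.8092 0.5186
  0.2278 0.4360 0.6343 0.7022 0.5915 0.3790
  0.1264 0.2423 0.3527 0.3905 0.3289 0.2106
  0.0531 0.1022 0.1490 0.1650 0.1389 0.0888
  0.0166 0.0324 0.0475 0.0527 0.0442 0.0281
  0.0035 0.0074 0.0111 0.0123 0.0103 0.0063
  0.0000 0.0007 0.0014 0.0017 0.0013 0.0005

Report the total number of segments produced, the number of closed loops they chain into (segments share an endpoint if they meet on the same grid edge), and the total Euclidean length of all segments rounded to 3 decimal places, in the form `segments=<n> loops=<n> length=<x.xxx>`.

segments=16 loops=1 length=12.267

cell (2,1): code 0100 → (2.579,2.000)–(3.000,1.466)
cell (2,2): code 1100 → (2.377,3.000)–(2.579,2.000)
cell (2,3): code 1100 → (2.731,4.000)–(2.377,3.000)
cell (2,4): code 1000 → (3.000,4.297)–(2.731,4.000)
cell (3,0): code 0100 → (3.807,1.000)–(4.000,0.916)
cell (3,1): code 1110 → (3.000,1.466)–(3.807,1.000)
cell (3,4): code 1001 → (4.000,4.815)–(3.000,4.297)
cell (4,0): code 0110 → (4.000,0.916)–(5.000,0.998)
cell (4,4): code 1001 → (5.000,4.734)–(4.000,4.815)
cell (5,0): code 0010 → (5.000,0.998)–(5.003,1.000)
cell (5,1): code 0111 → (5.003,1.000)–(6.000,1.807)
cell (5,3): code 1011 → (6.000,3.959)–(5.979,4.000)
cell (5,4): code 0001 → (5.979,4.000)–(5.000,4.734)
cell (6,1): code 0010 → (6.000,1.807)–(6.136,2.000)
cell (6,2): code 0011 → (6.136,2.000)–(6.341,3.000)
cell (6,3): code 0001 → (6.341,3.000)–(6.000,3.959)
total: 16 segments, chained into 1 closed loop(s), length Σ = 12.267151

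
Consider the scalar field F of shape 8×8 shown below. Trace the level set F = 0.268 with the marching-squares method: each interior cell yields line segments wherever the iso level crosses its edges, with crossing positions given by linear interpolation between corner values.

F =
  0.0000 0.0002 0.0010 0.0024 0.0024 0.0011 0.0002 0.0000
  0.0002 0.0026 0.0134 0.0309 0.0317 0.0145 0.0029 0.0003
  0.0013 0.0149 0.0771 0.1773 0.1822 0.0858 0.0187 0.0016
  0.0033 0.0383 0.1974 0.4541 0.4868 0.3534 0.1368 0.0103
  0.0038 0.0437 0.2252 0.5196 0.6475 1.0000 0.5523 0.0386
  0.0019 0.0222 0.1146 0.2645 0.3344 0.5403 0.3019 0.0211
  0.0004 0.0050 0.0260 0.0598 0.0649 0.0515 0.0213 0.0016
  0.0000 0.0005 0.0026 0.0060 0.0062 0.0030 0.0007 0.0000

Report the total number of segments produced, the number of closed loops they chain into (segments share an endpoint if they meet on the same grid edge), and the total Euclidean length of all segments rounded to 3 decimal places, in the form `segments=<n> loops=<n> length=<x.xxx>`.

cell (2,2): code 0100 → (2.328,3.000)–(3.000,2.275)
cell (2,3): code 1100 → (2.282,4.000)–(2.328,3.000)
cell (2,4): code 1100 → (2.681,5.000)–(2.282,4.000)
cell (2,5): code 1000 → (3.000,5.394)–(2.681,5.000)
cell (3,2): code 0110 → (3.000,2.275)–(4.000,2.145)
cell (3,5): code 1101 → (3.316,6.000)–(3.000,5.394)
cell (3,6): code 1000 → (4.000,6.553)–(3.316,6.000)
cell (4,2): code 0010 → (4.000,2.145)–(4.986,3.000)
cell (4,3): code 0111 → (4.986,3.000)–(5.000,3.050)
cell (4,6): code 1001 → (5.000,6.121)–(4.000,6.553)
cell (5,3): code 0010 → (5.000,3.050)–(5.246,4.000)
cell (5,4): code 0011 → (5.246,4.000)–(5.557,5.000)
cell (5,5): code 0011 → (5.557,5.000)–(5.121,6.000)
cell (5,6): code 0001 → (5.121,6.000)–(5.000,6.121)
total: 14 segments, chained into 1 closed loop(s), length Σ = 11.882160

segments=14 loops=1 length=11.882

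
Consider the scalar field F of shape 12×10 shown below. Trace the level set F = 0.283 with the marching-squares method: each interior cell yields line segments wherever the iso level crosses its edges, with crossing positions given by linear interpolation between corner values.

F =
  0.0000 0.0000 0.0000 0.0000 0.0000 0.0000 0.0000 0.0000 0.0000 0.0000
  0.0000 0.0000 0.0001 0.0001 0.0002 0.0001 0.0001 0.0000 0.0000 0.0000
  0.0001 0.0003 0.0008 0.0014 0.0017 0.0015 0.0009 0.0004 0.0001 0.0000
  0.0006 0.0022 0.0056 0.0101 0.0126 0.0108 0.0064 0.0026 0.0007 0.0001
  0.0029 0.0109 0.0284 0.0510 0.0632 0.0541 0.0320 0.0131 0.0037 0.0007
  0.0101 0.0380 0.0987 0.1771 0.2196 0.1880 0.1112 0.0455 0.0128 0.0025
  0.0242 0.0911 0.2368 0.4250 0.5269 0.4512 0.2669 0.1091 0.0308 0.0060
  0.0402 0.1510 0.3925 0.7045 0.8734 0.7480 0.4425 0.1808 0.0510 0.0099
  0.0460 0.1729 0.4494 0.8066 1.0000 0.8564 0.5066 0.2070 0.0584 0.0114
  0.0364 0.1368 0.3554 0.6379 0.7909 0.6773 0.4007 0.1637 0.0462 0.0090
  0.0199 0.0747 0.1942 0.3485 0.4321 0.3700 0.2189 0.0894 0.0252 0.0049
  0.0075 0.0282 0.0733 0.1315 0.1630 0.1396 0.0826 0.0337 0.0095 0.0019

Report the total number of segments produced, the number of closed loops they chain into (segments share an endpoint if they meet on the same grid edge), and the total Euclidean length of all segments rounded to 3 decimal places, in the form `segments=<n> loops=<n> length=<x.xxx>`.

segments=20 loops=1 length=16.605

cell (5,2): code 0100 → (5.427,3.000)–(6.000,2.245)
cell (5,3): code 1100 → (5.206,4.000)–(5.427,3.000)
cell (5,4): code 1100 → (5.361,5.000)–(5.206,4.000)
cell (5,5): code 1000 → (6.000,5.913)–(5.361,5.000)
cell (6,1): code 0100 → (6.297,2.000)–(7.000,1.547)
cell (6,2): code 1110 → (6.000,2.245)–(6.297,2.000)
cell (6,5): code 1101 → (6.092,6.000)–(6.000,5.913)
cell (6,6): code 1000 → (7.000,6.609)–(6.092,6.000)
cell (7,1): code 0110 → (7.000,1.547)–(8.000,1.398)
cell (7,6): code 1001 → (8.000,6.746)–(7.000,6.609)
cell (8,1): code 0110 → (8.000,1.398)–(9.000,1.669)
cell (8,6): code 1001 → (9.000,6.497)–(8.000,6.746)
cell (9,1): code 0010 → (9.000,1.669)–(9.449,2.000)
cell (9,2): code 0111 → (9.449,2.000)–(10.000,2.576)
cell (9,5): code 1011 → (10.000,5.576)–(9.647,6.000)
cell (9,6): code 0001 → (9.647,6.000)–(9.000,6.497)
cell (10,2): code 0010 → (10.000,2.576)–(10.302,3.000)
cell (10,3): code 0011 → (10.302,3.000)–(10.554,4.000)
cell (10,4): code 0011 → (10.554,4.000)–(10.378,5.000)
cell (10,5): code 0001 → (10.378,5.000)–(10.000,5.576)
total: 20 segments, chained into 1 closed loop(s), length Σ = 16.605212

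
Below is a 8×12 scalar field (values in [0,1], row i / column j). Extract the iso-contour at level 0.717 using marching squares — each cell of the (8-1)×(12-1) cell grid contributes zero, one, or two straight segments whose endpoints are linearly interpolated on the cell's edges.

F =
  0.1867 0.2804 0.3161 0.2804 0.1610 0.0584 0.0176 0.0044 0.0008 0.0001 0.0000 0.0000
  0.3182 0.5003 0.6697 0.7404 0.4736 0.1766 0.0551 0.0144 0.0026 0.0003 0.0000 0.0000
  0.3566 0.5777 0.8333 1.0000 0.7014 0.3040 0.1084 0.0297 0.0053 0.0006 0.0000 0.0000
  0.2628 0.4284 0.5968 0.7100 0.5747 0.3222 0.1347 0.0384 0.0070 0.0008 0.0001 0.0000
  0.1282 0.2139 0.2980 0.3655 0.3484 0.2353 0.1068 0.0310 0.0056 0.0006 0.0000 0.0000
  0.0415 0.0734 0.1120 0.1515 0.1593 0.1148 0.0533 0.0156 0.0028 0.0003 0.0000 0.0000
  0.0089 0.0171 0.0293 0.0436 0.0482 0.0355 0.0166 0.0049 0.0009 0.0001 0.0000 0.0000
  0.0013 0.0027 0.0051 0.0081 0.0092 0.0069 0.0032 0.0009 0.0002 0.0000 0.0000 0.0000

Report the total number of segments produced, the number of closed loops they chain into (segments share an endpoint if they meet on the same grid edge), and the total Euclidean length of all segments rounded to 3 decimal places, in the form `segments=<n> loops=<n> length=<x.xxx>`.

cell (0,2): code 0100 → (0.949,3.000)–(1.000,2.669)
cell (0,3): code 1000 → (1.000,3.088)–(0.949,3.000)
cell (1,1): code 0100 → (1.289,2.000)–(2.000,1.545)
cell (1,2): code 1110 → (1.000,2.669)–(1.289,2.000)
cell (1,3): code 1001 → (2.000,3.948)–(1.000,3.088)
cell (2,1): code 0010 → (2.000,1.545)–(2.492,2.000)
cell (2,2): code 0011 → (2.492,2.000)–(2.976,3.000)
cell (2,3): code 0001 → (2.976,3.000)–(2.000,3.948)
total: 8 segments, chained into 1 closed loop(s), length Σ = 6.469408

segments=8 loops=1 length=6.469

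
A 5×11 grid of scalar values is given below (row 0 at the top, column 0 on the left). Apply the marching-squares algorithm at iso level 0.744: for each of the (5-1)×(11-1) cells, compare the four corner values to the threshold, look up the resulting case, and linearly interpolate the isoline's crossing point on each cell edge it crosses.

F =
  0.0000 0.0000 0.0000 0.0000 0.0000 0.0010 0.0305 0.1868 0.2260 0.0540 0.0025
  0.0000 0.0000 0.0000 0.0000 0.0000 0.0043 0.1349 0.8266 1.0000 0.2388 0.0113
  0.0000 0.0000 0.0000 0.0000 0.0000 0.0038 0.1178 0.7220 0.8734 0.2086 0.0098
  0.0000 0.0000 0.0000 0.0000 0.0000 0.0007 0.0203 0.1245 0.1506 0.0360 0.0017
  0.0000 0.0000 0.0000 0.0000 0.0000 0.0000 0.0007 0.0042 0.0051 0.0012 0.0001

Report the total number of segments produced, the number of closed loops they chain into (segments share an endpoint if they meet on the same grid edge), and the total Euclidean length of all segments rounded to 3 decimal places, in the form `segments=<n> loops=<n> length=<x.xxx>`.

cell (0,6): code 0100 → (0.871,7.000)–(1.000,6.881)
cell (0,7): code 1100 → (0.669,8.000)–(0.871,7.000)
cell (0,8): code 1000 → (1.000,8.336)–(0.669,8.000)
cell (1,6): code 0010 → (1.000,6.881)–(1.790,7.000)
cell (1,7): code 0111 → (1.790,7.000)–(2.000,7.145)
cell (1,8): code 1001 → (2.000,8.195)–(1.000,8.336)
cell (2,7): code 0010 → (2.000,7.145)–(2.179,8.000)
cell (2,8): code 0001 → (2.179,8.000)–(2.000,8.195)
total: 8 segments, chained into 1 closed loop(s), length Σ = 4.869662

segments=8 loops=1 length=4.870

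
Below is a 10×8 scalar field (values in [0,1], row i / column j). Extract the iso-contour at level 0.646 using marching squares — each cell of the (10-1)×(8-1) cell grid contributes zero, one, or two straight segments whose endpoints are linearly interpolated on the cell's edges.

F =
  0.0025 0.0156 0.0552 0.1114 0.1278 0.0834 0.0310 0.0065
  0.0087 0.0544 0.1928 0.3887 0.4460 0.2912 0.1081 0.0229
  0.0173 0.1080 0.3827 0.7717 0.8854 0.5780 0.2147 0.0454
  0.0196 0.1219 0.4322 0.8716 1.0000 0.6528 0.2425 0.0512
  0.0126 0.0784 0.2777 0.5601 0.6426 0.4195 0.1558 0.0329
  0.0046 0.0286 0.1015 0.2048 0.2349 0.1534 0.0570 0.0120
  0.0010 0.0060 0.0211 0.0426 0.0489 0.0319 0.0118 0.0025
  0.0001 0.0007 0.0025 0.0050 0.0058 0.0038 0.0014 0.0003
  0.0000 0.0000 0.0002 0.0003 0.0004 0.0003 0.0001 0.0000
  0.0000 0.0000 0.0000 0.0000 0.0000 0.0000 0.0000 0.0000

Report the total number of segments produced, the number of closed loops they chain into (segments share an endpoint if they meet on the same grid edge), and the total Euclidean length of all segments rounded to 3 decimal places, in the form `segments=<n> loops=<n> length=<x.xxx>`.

segments=10 loops=1 length=7.823

cell (1,2): code 0100 → (1.672,3.000)–(2.000,2.677)
cell (1,3): code 1100 → (1.455,4.000)–(1.672,3.000)
cell (1,4): code 1000 → (2.000,4.779)–(1.455,4.000)
cell (2,2): code 0110 → (2.000,2.677)–(3.000,2.487)
cell (2,4): code 1101 → (2.909,5.000)–(2.000,4.779)
cell (2,5): code 1000 → (3.000,5.017)–(2.909,5.000)
cell (3,2): code 0010 → (3.000,2.487)–(3.724,3.000)
cell (3,3): code 0011 → (3.724,3.000)–(3.990,4.000)
cell (3,4): code 0011 → (3.990,4.000)–(3.029,5.000)
cell (3,5): code 0001 → (3.029,5.000)–(3.000,5.017)
total: 10 segments, chained into 1 closed loop(s), length Σ = 7.823473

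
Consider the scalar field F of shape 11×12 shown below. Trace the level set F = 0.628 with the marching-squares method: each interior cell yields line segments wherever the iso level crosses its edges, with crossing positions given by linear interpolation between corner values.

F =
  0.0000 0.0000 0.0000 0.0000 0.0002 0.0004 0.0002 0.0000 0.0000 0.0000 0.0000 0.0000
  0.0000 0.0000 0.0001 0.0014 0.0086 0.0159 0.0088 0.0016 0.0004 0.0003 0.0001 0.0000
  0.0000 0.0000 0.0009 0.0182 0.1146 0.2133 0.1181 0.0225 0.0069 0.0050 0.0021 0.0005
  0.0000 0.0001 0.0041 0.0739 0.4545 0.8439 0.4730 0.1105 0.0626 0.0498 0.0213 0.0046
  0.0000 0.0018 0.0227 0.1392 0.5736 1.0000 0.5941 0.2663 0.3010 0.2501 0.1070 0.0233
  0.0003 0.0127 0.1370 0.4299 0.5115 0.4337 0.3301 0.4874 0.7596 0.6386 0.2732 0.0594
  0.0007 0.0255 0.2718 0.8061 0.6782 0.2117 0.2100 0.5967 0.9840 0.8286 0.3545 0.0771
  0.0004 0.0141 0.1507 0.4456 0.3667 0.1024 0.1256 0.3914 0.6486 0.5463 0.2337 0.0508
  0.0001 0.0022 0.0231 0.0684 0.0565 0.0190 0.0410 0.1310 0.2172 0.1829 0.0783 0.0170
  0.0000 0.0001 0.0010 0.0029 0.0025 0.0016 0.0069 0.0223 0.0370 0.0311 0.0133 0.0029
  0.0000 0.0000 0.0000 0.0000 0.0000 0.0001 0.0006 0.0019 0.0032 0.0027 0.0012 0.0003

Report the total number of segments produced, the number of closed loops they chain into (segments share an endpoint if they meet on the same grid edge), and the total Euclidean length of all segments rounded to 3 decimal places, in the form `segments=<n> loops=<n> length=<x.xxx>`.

cell (2,4): code 0100 → (2.658,5.000)–(3.000,4.446)
cell (2,5): code 1000 → (3.000,5.582)–(2.658,5.000)
cell (3,4): code 0110 → (3.000,4.446)–(4.000,4.128)
cell (3,5): code 1001 → (4.000,5.916)–(3.000,5.582)
cell (4,4): code 0010 → (4.000,4.128)–(4.657,5.000)
cell (4,5): code 0001 → (4.657,5.000)–(4.000,5.916)
cell (4,7): code 0100 → (4.713,8.000)–(5.000,7.517)
cell (4,8): code 1100 → (4.973,9.000)–(4.713,8.000)
cell (4,9): code 1000 → (5.000,9.029)–(4.973,9.000)
cell (5,2): code 0100 → (5.527,3.000)–(6.000,2.667)
cell (5,3): code 1100 → (5.699,4.000)–(5.527,3.000)
cell (5,4): code 1000 → (6.000,4.108)–(5.699,4.000)
cell (5,7): code 0110 → (5.000,7.517)–(6.000,7.081)
cell (5,9): code 1001 → (6.000,9.423)–(5.000,9.029)
cell (6,2): code 0010 → (6.000,2.667)–(6.494,3.000)
cell (6,3): code 0011 → (6.494,3.000)–(6.161,4.000)
cell (6,4): code 0001 → (6.161,4.000)–(6.000,4.108)
cell (6,7): code 0110 → (6.000,7.081)–(7.000,7.920)
cell (6,8): code 1011 → (7.000,8.201)–(6.711,9.000)
cell (6,9): code 0001 → (6.711,9.000)–(6.000,9.423)
cell (7,7): code 0010 → (7.000,7.920)–(7.048,8.000)
cell (7,8): code 0001 → (7.048,8.000)–(7.000,8.201)
total: 22 segments, chained into 3 closed loop(s), length Σ = 16.490542

segments=22 loops=3 length=16.491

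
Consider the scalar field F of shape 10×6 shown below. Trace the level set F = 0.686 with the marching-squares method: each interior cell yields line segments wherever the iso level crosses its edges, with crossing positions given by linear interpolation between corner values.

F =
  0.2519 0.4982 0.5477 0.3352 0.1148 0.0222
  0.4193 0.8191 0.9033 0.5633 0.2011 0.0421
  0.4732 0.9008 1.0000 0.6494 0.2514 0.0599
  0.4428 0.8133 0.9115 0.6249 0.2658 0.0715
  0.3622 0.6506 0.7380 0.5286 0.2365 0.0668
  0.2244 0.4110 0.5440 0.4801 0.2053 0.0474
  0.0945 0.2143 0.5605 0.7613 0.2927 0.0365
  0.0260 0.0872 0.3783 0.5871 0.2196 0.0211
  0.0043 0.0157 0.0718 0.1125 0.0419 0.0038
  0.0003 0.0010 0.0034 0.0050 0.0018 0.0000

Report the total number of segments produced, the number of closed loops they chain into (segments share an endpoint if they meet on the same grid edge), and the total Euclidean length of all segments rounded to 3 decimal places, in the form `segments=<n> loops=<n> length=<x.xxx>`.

cell (0,0): code 0100 → (0.585,1.000)–(1.000,0.667)
cell (0,1): code 1100 → (0.389,2.000)–(0.585,1.000)
cell (0,2): code 1000 → (1.000,2.639)–(0.389,2.000)
cell (1,0): code 0110 → (1.000,0.667)–(2.000,0.498)
cell (1,2): code 1001 → (2.000,2.896)–(1.000,2.639)
cell (2,0): code 0110 → (2.000,0.498)–(3.000,0.656)
cell (2,2): code 1001 → (3.000,2.787)–(2.000,2.896)
cell (3,0): code 0010 → (3.000,0.656)–(3.782,1.000)
cell (3,1): code 0111 → (3.782,1.000)–(4.000,1.405)
cell (3,2): code 1001 → (4.000,2.248)–(3.000,2.787)
cell (4,1): code 0010 → (4.000,1.405)–(4.268,2.000)
cell (4,2): code 0001 → (4.268,2.000)–(4.000,2.248)
cell (5,2): code 0100 → (5.732,3.000)–(6.000,2.625)
cell (5,3): code 1000 → (6.000,3.161)–(5.732,3.000)
cell (6,2): code 0010 → (6.000,2.625)–(6.432,3.000)
cell (6,3): code 0001 → (6.432,3.000)–(6.000,3.161)
total: 16 segments, chained into 2 closed loop(s), length Σ = 11.774768

segments=16 loops=2 length=11.775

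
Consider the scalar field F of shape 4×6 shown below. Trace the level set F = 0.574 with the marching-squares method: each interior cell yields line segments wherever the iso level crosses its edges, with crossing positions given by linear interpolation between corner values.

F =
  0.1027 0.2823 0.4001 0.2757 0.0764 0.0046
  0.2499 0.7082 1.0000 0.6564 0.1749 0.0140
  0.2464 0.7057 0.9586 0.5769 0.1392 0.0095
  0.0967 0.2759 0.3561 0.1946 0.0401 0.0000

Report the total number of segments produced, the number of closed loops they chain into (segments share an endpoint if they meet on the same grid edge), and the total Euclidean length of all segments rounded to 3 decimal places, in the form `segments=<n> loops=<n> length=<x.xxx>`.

cell (0,0): code 0100 → (0.685,1.000)–(1.000,0.707)
cell (0,1): code 1100 → (0.290,2.000)–(0.685,1.000)
cell (0,2): code 1100 → (0.784,3.000)–(0.290,2.000)
cell (0,3): code 1000 → (1.000,3.171)–(0.784,3.000)
cell (1,0): code 0110 → (1.000,0.707)–(2.000,0.713)
cell (1,3): code 1001 → (2.000,3.007)–(1.000,3.171)
cell (2,0): code 0010 → (2.000,0.713)–(2.306,1.000)
cell (2,1): code 0011 → (2.306,1.000)–(2.638,2.000)
cell (2,2): code 0011 → (2.638,2.000)–(2.008,3.000)
cell (2,3): code 0001 → (2.008,3.000)–(2.000,3.007)
total: 10 segments, chained into 1 closed loop(s), length Σ = 7.575634

segments=10 loops=1 length=7.576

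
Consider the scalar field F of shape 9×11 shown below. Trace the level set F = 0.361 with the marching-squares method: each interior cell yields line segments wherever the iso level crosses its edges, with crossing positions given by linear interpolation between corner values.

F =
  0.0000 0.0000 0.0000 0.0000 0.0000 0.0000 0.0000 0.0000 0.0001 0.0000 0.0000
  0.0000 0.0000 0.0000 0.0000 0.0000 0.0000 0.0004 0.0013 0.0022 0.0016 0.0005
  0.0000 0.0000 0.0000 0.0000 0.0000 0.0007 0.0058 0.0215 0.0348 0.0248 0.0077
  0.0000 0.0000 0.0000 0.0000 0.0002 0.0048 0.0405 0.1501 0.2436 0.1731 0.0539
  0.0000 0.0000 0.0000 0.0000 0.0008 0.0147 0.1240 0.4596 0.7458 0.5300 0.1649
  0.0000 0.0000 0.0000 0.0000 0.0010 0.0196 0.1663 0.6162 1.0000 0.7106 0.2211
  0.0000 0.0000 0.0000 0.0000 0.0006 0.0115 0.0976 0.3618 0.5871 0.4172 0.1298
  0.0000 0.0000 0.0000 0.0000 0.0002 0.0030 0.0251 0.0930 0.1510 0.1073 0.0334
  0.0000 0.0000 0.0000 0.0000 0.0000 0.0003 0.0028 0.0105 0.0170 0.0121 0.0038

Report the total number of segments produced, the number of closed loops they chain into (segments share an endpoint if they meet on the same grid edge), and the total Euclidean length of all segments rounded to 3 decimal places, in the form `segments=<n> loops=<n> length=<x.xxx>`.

cell (3,6): code 0100 → (3.681,7.000)–(4.000,6.706)
cell (3,7): code 1100 → (3.234,8.000)–(3.681,7.000)
cell (3,8): code 1100 → (3.526,9.000)–(3.234,8.000)
cell (3,9): code 1000 → (4.000,9.463)–(3.526,9.000)
cell (4,6): code 0110 → (4.000,6.706)–(5.000,6.433)
cell (4,9): code 1001 → (5.000,9.714)–(4.000,9.463)
cell (5,6): code 0110 → (5.000,6.433)–(6.000,6.997)
cell (5,9): code 1001 → (6.000,9.196)–(5.000,9.714)
cell (6,6): code 0010 → (6.000,6.997)–(6.003,7.000)
cell (6,7): code 0011 → (6.003,7.000)–(6.518,8.000)
cell (6,8): code 0011 → (6.518,8.000)–(6.181,9.000)
cell (6,9): code 0001 → (6.181,9.000)–(6.000,9.196)
total: 12 segments, chained into 1 closed loop(s), length Σ = 10.026905

segments=12 loops=1 length=10.027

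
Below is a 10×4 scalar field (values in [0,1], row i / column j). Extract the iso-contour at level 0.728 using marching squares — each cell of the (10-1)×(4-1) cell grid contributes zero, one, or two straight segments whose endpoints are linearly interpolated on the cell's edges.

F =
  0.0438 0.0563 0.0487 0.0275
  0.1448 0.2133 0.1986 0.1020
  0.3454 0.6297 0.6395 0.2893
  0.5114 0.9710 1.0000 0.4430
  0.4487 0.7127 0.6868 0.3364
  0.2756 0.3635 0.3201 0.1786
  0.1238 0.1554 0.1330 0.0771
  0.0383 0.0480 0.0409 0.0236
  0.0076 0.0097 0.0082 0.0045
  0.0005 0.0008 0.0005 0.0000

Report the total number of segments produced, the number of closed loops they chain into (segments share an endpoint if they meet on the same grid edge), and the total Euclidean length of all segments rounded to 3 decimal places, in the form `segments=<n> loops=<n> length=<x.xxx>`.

segments=6 loops=1 length=5.865

cell (2,0): code 0100 → (2.288,1.000)–(3.000,0.471)
cell (2,1): code 1100 → (2.245,2.000)–(2.288,1.000)
cell (2,2): code 1000 → (3.000,2.488)–(2.245,2.000)
cell (3,0): code 0010 → (3.000,0.471)–(3.941,1.000)
cell (3,1): code 0011 → (3.941,1.000)–(3.868,2.000)
cell (3,2): code 0001 → (3.868,2.000)–(3.000,2.488)
total: 6 segments, chained into 1 closed loop(s), length Σ = 5.864586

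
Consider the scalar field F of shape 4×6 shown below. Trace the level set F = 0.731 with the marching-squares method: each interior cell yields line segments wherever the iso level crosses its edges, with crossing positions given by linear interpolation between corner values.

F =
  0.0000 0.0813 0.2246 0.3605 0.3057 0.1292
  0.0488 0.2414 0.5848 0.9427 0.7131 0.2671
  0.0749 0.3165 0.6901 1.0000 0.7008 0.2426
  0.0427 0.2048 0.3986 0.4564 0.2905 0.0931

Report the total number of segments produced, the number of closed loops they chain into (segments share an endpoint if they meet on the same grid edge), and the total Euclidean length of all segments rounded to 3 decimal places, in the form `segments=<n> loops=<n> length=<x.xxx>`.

segments=6 loops=1 length=5.749

cell (0,2): code 0100 → (0.636,3.000)–(1.000,2.408)
cell (0,3): code 1000 → (1.000,3.922)–(0.636,3.000)
cell (1,2): code 0110 → (1.000,2.408)–(2.000,2.132)
cell (1,3): code 1001 → (2.000,3.899)–(1.000,3.922)
cell (2,2): code 0010 → (2.000,2.132)–(2.495,3.000)
cell (2,3): code 0001 → (2.495,3.000)–(2.000,3.899)
total: 6 segments, chained into 1 closed loop(s), length Σ = 5.748692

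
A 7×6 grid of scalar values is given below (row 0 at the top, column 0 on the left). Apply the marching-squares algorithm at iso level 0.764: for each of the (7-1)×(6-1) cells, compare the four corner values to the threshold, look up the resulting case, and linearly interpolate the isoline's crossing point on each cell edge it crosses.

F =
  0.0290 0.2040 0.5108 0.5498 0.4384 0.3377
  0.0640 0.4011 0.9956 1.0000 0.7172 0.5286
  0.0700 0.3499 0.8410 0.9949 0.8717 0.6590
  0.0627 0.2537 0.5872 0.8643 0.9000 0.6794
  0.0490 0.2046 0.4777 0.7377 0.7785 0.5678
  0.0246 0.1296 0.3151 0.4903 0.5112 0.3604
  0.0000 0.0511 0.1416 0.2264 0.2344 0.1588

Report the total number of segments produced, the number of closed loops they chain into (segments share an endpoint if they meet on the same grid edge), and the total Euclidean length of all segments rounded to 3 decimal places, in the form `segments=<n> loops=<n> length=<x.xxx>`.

cell (0,1): code 0100 → (0.522,2.000)–(1.000,1.610)
cell (0,2): code 1100 → (0.476,3.000)–(0.522,2.000)
cell (0,3): code 1000 → (1.000,3.835)–(0.476,3.000)
cell (1,1): code 0110 → (1.000,1.610)–(2.000,1.843)
cell (1,3): code 1101 → (1.303,4.000)–(1.000,3.835)
cell (1,4): code 1000 → (2.000,4.506)–(1.303,4.000)
cell (2,1): code 0010 → (2.000,1.843)–(2.303,2.000)
cell (2,2): code 0111 → (2.303,2.000)–(3.000,2.638)
cell (2,4): code 1001 → (3.000,4.617)–(2.000,4.506)
cell (3,2): code 0010 → (3.000,2.638)–(3.792,3.000)
cell (3,3): code 0111 → (3.792,3.000)–(4.000,3.645)
cell (3,4): code 1001 → (4.000,4.069)–(3.000,4.617)
cell (4,3): code 0010 → (4.000,3.645)–(4.054,4.000)
cell (4,4): code 0001 → (4.054,4.000)–(4.000,4.069)
total: 14 segments, chained into 1 closed loop(s), length Σ = 10.264274

segments=14 loops=1 length=10.264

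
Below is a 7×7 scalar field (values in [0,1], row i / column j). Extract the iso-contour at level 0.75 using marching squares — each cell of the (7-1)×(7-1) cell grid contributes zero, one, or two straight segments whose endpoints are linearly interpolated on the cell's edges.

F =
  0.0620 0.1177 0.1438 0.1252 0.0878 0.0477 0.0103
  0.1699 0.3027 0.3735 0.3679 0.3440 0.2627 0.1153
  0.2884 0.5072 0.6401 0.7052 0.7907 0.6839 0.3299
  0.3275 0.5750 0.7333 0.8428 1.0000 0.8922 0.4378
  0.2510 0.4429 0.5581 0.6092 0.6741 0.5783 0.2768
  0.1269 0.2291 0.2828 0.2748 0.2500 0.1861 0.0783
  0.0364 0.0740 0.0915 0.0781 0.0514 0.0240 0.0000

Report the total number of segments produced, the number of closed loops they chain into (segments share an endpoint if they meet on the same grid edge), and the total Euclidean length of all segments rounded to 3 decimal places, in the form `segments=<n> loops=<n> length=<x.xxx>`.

cell (1,3): code 0100 → (1.909,4.000)–(2.000,3.524)
cell (1,4): code 1000 → (2.000,4.381)–(1.909,4.000)
cell (2,2): code 0100 → (2.326,3.000)–(3.000,2.153)
cell (2,3): code 1110 → (2.000,3.524)–(2.326,3.000)
cell (2,4): code 1101 → (2.317,5.000)–(2.000,4.381)
cell (2,5): code 1000 → (3.000,5.313)–(2.317,5.000)
cell (3,2): code 0010 → (3.000,2.153)–(3.397,3.000)
cell (3,3): code 0011 → (3.397,3.000)–(3.767,4.000)
cell (3,4): code 0011 → (3.767,4.000)–(3.453,5.000)
cell (3,5): code 0001 → (3.453,5.000)–(3.000,5.313)
total: 10 segments, chained into 1 closed loop(s), length Σ = 7.623909

segments=10 loops=1 length=7.624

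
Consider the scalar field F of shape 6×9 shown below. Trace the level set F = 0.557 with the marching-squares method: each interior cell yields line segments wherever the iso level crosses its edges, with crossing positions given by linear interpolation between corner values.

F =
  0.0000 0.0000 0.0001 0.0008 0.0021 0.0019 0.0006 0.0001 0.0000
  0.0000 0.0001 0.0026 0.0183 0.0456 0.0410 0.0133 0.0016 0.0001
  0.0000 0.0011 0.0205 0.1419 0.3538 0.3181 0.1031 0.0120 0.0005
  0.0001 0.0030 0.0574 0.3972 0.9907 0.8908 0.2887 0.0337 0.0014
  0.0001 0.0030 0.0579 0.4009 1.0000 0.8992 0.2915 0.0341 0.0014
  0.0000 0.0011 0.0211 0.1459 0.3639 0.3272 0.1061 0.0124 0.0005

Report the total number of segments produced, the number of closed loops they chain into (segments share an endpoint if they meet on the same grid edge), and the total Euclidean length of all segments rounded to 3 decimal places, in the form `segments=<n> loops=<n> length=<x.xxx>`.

cell (2,3): code 0100 → (2.319,4.000)–(3.000,3.269)
cell (2,4): code 1100 → (2.417,5.000)–(2.319,4.000)
cell (2,5): code 1000 → (3.000,5.554)–(2.417,5.000)
cell (3,3): code 0110 → (3.000,3.269)–(4.000,3.261)
cell (3,5): code 1001 → (4.000,5.563)–(3.000,5.554)
cell (4,3): code 0010 → (4.000,3.261)–(4.696,4.000)
cell (4,4): code 0011 → (4.696,4.000)–(4.598,5.000)
cell (4,5): code 0001 → (4.598,5.000)–(4.000,5.563)
total: 8 segments, chained into 1 closed loop(s), length Σ = 7.650289

segments=8 loops=1 length=7.650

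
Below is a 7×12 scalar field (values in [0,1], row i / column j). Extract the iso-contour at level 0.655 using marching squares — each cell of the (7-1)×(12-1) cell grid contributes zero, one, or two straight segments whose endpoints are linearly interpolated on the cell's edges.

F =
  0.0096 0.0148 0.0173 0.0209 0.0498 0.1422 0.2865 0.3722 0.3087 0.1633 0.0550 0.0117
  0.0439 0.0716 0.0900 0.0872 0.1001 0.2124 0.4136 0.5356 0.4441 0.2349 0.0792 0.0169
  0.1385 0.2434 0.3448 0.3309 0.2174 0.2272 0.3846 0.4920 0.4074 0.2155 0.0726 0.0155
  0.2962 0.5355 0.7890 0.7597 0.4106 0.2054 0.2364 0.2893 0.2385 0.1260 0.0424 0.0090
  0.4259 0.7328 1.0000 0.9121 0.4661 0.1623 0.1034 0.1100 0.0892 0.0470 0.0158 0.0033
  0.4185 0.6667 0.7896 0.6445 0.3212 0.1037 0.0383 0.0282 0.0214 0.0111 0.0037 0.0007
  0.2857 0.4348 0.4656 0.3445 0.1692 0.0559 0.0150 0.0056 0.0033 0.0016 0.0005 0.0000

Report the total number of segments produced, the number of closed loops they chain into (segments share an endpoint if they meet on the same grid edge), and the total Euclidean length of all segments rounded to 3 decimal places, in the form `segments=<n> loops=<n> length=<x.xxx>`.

segments=12 loops=1 length=8.645

cell (2,1): code 0100 → (2.698,2.000)–(3.000,1.471)
cell (2,2): code 1100 → (2.756,3.000)–(2.698,2.000)
cell (2,3): code 1000 → (3.000,3.300)–(2.756,3.000)
cell (3,0): code 0100 → (3.606,1.000)–(4.000,0.746)
cell (3,1): code 1110 → (3.000,1.471)–(3.606,1.000)
cell (3,3): code 1001 → (4.000,3.576)–(3.000,3.300)
cell (4,0): code 0110 → (4.000,0.746)–(5.000,0.953)
cell (4,2): code 1011 → (5.000,2.928)–(4.961,3.000)
cell (4,3): code 0001 → (4.961,3.000)–(4.000,3.576)
cell (5,0): code 0010 → (5.000,0.953)–(5.050,1.000)
cell (5,1): code 0011 → (5.050,1.000)–(5.415,2.000)
cell (5,2): code 0001 → (5.415,2.000)–(5.000,2.928)
total: 12 segments, chained into 1 closed loop(s), length Σ = 8.644633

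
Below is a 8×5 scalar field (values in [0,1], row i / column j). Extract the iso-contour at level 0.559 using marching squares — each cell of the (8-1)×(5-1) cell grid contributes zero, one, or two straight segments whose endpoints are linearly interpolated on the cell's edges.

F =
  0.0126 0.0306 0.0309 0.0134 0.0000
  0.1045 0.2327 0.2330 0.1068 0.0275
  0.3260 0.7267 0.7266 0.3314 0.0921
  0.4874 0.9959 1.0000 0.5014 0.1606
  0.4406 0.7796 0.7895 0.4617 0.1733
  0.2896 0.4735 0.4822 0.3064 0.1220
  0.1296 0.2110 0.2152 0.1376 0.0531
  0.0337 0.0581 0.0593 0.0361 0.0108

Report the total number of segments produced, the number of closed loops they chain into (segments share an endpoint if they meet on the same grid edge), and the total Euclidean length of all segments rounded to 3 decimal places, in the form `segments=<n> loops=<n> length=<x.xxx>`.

segments=10 loops=1 length=9.313

cell (1,0): code 0100 → (1.661,1.000)–(2.000,0.581)
cell (1,1): code 1100 → (1.660,2.000)–(1.661,1.000)
cell (1,2): code 1000 → (2.000,2.424)–(1.660,2.000)
cell (2,0): code 0110 → (2.000,0.581)–(3.000,0.141)
cell (2,2): code 1001 → (3.000,2.884)–(2.000,2.424)
cell (3,0): code 0110 → (3.000,0.141)–(4.000,0.349)
cell (3,2): code 1001 → (4.000,2.703)–(3.000,2.884)
cell (4,0): code 0010 → (4.000,0.349)–(4.721,1.000)
cell (4,1): code 0011 → (4.721,1.000)–(4.750,2.000)
cell (4,2): code 0001 → (4.750,2.000)–(4.000,2.703)
total: 10 segments, chained into 1 closed loop(s), length Σ = 9.313210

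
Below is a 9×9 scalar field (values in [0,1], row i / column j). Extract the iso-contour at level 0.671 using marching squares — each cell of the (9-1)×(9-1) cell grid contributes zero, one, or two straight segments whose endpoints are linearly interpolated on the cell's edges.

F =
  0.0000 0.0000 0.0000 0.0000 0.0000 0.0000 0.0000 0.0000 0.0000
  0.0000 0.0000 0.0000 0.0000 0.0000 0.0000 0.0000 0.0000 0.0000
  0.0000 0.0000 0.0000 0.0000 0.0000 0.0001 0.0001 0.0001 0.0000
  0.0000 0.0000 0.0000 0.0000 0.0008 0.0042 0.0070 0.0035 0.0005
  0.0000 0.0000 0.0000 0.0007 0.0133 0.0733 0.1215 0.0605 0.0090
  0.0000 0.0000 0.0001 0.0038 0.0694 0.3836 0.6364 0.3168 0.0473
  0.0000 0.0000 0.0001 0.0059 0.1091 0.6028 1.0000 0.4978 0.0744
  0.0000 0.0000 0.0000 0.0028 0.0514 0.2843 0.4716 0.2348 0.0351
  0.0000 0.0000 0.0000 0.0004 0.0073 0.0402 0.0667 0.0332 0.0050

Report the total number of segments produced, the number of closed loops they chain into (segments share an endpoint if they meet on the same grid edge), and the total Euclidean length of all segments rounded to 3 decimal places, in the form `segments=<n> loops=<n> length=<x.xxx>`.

cell (5,5): code 0100 → (5.095,6.000)–(6.000,5.172)
cell (5,6): code 1000 → (6.000,6.655)–(5.095,6.000)
cell (6,5): code 0010 → (6.000,5.172)–(6.623,6.000)
cell (6,6): code 0001 → (6.623,6.000)–(6.000,6.655)
total: 4 segments, chained into 1 closed loop(s), length Σ = 4.283828

segments=4 loops=1 length=4.284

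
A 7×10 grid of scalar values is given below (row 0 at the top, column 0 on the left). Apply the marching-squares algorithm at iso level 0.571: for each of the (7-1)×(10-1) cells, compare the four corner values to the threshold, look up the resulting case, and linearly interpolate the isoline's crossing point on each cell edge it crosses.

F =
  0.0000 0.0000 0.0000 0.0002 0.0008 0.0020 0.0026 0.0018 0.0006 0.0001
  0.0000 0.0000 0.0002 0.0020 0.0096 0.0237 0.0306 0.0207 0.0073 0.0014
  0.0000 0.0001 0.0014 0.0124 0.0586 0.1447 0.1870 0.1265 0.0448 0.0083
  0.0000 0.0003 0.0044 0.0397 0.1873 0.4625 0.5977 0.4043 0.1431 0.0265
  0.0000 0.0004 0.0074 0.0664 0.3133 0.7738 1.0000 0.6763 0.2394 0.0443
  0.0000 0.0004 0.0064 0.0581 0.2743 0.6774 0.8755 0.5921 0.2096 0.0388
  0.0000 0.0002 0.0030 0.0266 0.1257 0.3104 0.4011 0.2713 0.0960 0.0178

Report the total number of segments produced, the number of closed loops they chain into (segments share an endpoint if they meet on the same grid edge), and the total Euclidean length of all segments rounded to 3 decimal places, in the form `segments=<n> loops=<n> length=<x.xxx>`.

segments=12 loops=1 length=8.260

cell (2,5): code 0100 → (2.935,6.000)–(3.000,5.803)
cell (2,6): code 1000 → (3.000,6.138)–(2.935,6.000)
cell (3,4): code 0100 → (3.349,5.000)–(4.000,4.560)
cell (3,5): code 1110 → (3.000,5.803)–(3.349,5.000)
cell (3,6): code 1101 → (3.613,7.000)–(3.000,6.138)
cell (3,7): code 1000 → (4.000,7.241)–(3.613,7.000)
cell (4,4): code 0110 → (4.000,4.560)–(5.000,4.736)
cell (4,7): code 1001 → (5.000,7.055)–(4.000,7.241)
cell (5,4): code 0010 → (5.000,4.736)–(5.290,5.000)
cell (5,5): code 0011 → (5.290,5.000)–(5.642,6.000)
cell (5,6): code 0011 → (5.642,6.000)–(5.066,7.000)
cell (5,7): code 0001 → (5.066,7.000)–(5.000,7.055)
total: 12 segments, chained into 1 closed loop(s), length Σ = 8.260122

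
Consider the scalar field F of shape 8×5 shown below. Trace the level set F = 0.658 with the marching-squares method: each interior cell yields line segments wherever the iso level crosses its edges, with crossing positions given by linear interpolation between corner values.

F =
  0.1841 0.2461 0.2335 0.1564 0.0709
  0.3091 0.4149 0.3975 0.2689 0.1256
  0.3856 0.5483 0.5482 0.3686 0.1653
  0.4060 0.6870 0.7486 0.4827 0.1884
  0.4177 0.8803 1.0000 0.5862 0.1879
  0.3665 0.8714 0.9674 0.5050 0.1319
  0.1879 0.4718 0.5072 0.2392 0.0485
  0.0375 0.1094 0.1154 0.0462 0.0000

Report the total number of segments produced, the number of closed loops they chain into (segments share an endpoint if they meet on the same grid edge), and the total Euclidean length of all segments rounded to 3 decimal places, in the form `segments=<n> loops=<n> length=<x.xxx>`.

segments=10 loops=1 length=8.662

cell (2,0): code 0100 → (2.791,1.000)–(3.000,0.897)
cell (2,1): code 1100 → (2.548,2.000)–(2.791,1.000)
cell (2,2): code 1000 → (3.000,2.341)–(2.548,2.000)
cell (3,0): code 0110 → (3.000,0.897)–(4.000,0.519)
cell (3,2): code 1001 → (4.000,2.826)–(3.000,2.341)
cell (4,0): code 0110 → (4.000,0.519)–(5.000,0.577)
cell (4,2): code 1001 → (5.000,2.669)–(4.000,2.826)
cell (5,0): code 0010 → (5.000,0.577)–(5.534,1.000)
cell (5,1): code 0011 → (5.534,1.000)–(5.672,2.000)
cell (5,2): code 0001 → (5.672,2.000)–(5.000,2.669)
total: 10 segments, chained into 1 closed loop(s), length Σ = 8.662038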